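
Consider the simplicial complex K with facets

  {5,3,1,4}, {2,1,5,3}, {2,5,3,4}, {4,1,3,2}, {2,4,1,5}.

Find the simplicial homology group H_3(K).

Fix the vertex order 1 < 2 < 3 < 4 < 5 and write every simplex with vertices in increasing order. Then dim K = 3 and the simplices of K are:

  0-simplices (5): [1], [2], [3], [4], [5]
  1-simplices (10): [1,2], [1,3], [1,4], [1,5], [2,3], [2,4], [2,5], [3,4], [3,5], [4,5]
  2-simplices (10): [1,2,3], [1,2,4], [1,2,5], [1,3,4], [1,3,5], [1,4,5], [2,3,4], [2,3,5], [2,4,5], [3,4,5]
  3-simplices (5): [1,2,3,4], [1,2,3,5], [1,2,4,5], [1,3,4,5], [2,3,4,5]

Hence C_0 ≅ Z^5, C_1 ≅ Z^10, C_2 ≅ Z^10, C_3 ≅ Z^5.

∂_1: C_1 → C_0 maps an edge to its endpoints' difference, ∂[p,q] = q − p. For instance
  ∂[2,5] = [5] − [2].
The resulting 5×10 matrix has rank 4, and its Smith normal form has invariant factors (1,1,1,1).

∂_2: C_2 → C_1 maps a triangle to the signed sum of its edges. For instance
  ∂[3,4,5] = [4,5] − [3,5] + [3,4],
  ∂[2,3,5] = [3,5] − [2,5] + [2,3].
As a 10×10 matrix over Z this has rank 6, with invariant factors (1,1,1,1,1,1).

The boundary map ∂_3: C_3 → C_2 sends each 3-simplex σ to the alternating sum Σ_i (−1)^i (σ with its i-th vertex removed). For instance
  ∂[1,2,3,4] = [2,3,4] − [1,3,4] + [1,2,4] − [1,2,3],
  ∂[1,2,4,5] = [2,4,5] − [1,4,5] + [1,2,5] − [1,2,4].
As a 10×5 matrix over Z this has rank 4, with invariant factors (1,1,1,1).

Reading off H_k = ker ∂_k / im ∂_{k+1}:

  H_3: rank ker ∂_3 − rank ∂_4 = (5 − 4) − 0 = 1, and there is no ∂_4, so H_3 = Z.

(K is a triangulation of the 3-sphere S^3.)

H_3 ≅ Z.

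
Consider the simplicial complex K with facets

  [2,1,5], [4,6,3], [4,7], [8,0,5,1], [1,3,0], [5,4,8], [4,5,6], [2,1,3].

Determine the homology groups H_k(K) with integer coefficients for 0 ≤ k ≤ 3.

K has 9 vertices, 18 edges, 10 triangles, 1 3-simplex.
rank ∂_0 = 0, rank ∂_1 = 8 ⇒ b_0 = 9 − 0 − 8 = 1; all invariant factors of ∂_1 are 1 so no torsion. So H_0 ≅ Z.
rank ∂_1 = 8, rank ∂_2 = 9 ⇒ b_1 = 18 − 8 − 9 = 1; all invariant factors of ∂_2 are 1 so no torsion. So H_1 ≅ Z.
rank ∂_2 = 9, rank ∂_3 = 1 ⇒ b_2 = 10 − 9 − 1 = 0; all invariant factors of ∂_3 are 1 so no torsion. So H_2 ≅ 0.
rank ∂_3 = 1, rank ∂_4 = 0 ⇒ b_3 = 1 − 1 − 0 = 0. So H_3 ≅ 0.

H_0 = Z,  H_1 = Z,  H_2 = 0,  H_3 = 0.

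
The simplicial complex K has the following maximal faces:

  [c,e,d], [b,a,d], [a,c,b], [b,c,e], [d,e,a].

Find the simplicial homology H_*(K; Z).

K has 5 vertices, 10 edges, 5 triangles.
rank ∂_0 = 0, rank ∂_1 = 4 ⇒ b_0 = 5 − 0 − 4 = 1; all invariant factors of ∂_1 are 1 so no torsion. So H_0 = Z.
rank ∂_1 = 4, rank ∂_2 = 5 ⇒ b_1 = 10 − 4 − 5 = 1; all invariant factors of ∂_2 are 1 so no torsion. So H_1 = Z.
rank ∂_2 = 5, rank ∂_3 = 0 ⇒ b_2 = 5 − 5 − 0 = 0. So H_2 = 0.

H_0 = Z,  H_1 = Z,  H_2 = 0.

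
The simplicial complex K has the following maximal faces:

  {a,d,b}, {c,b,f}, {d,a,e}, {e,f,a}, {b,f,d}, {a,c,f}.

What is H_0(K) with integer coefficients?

Take the total order a < b < c < d < e < f on the vertex set. Then K (dimension 2) consists of the simplices:

  0-simplices (6): a, b, c, d, e, f
  1-simplices (12): ab, ac, ad, ae, af, bc, bd, bf, cf, de, df, ef
  2-simplices (6): abd, acf, ade, aef, bcf, bdf

Hence C_0 ≅ Z^6, C_1 ≅ Z^12, C_2 ≅ Z^6.

Boundary ∂_1: C_1 → C_0 sends each edge [p,q] (with p < q) to q − p.
This gives a 6×12 integer matrix of rank 5; reducing to Smith normal form yields diagonal entries (1,1,1,1,1).

∂_2: C_2 → C_1 acts by ∂[p,q,r] = [q,r] − [p,r] + [p,q]. For instance
  ∂bcf = cf − bf + bc,
  ∂ade = de − ae + ad.
The resulting 12×6 matrix has rank 6, and its Smith normal form has invariant factors (1,1,1,1,1,1).

From H_k ≅ ker(∂_k) / im(∂_{k+1}) we obtain:

  H_0: rank C_0 − rank ∂_1 = 6 − 5 = 1, and the invariant factors of ∂_1 are all 1, so H_0 = Z.

(K is a triangulation of the cylinder S^1 x I.)

H_0 = Z.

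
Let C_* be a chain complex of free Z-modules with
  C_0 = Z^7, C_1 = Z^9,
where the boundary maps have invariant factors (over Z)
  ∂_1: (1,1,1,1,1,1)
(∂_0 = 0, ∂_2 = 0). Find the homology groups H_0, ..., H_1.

H_0 ≅ Z,  H_1 ≅ Z^3.

H_0: b_0 = 7 − 0 − 6 = 1; torsion from ∂_1 factors > 1: none. So H_0 ≅ Z.
H_1: b_1 = 9 − 6 − 0 = 3; torsion from ∂_2 factors > 1: none. So H_1 ≅ Z^3.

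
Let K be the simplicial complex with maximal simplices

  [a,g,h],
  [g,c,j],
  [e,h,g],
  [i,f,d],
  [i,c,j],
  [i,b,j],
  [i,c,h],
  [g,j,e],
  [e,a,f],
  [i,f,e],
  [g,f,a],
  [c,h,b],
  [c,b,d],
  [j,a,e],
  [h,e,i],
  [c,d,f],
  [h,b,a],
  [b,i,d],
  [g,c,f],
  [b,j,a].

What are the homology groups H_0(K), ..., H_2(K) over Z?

Fix the vertex order a < b < c < d < e < f < g < h < i < j and write every simplex with vertices in increasing order. Then dim K = 2 and the simplices of K are:

  0-simplices (10): a, b, c, d, e, f, g, h, i, j
  1-simplices (30): ab, ae, af, ag, ah, aj, bc, bd, bh, bi, bj, cd, cf, cg, ch, ci, cj, df, di, ef, eg, eh, ei, ej, fg, fi, gh, gj, hi, ij
  2-simplices (20): abh, abj, aef, aej, afg, agh, bcd, bch, bdi, bij, cdf, cfg, cgj, chi, cij, dfi, efi, egh, egj, ehi

so the chain groups are C_0 ≅ Z^10, C_1 ≅ Z^30, C_2 ≅ Z^20.

∂_1: C_1 → C_0 maps an edge to its endpoints' difference, ∂[p,q] = q − p. For instance
  ∂ae = e − a.
The resulting 10×30 matrix has rank 9, and its Smith normal form has invariant factors (1,1,1,1,1,1,1,1,1).

∂_2: C_2 → C_1 sends each 2-simplex [p,q,r] to [q,r] − [p,r] + [p,q]. For instance
  ∂dfi = fi − di + df,
  ∂agh = gh − ah + ag.
The 30×20 boundary matrix has rank 20 and Smith normal form diag(1,1,1,1,1,1,1,1,1,1,1,1,1,1,1,1,1,1,1,2).

Reading off H_k = ker ∂_k / im ∂_{k+1}:

  H_0: rank C_0 − rank ∂_1 = 10 − 9 = 1, and the invariant factors of ∂_1 are all 1, so H_0 ≅ Z.
  H_1: rank ker ∂_1 − rank ∂_2 = (30 − 9) − 20 = 1, and ∂_2 has invariant factor 2 > 1, so H_1 ≅ Z ⊕ Z/2.
  H_2: rank ker ∂_2 − rank ∂_3 = (20 − 20) − 0 = 0, and there is no ∂_3, so H_2 ≅ 0.

(K is a triangulation of the Klein bottle.)

H_0 ≅ Z,  H_1 ≅ Z ⊕ Z/2,  H_2 = 0.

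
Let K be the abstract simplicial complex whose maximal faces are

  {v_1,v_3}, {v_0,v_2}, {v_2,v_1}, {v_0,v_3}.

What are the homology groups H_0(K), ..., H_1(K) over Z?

Order the vertices as v_0 < v_1 < v_2 < v_3. Listing each simplex with vertices in this order, K has dimension 1 with simplices:

  0-simplices (4): [v_0], [v_1], [v_2], [v_3]
  1-simplices (4): [v_0,v_2], [v_0,v_3], [v_1,v_2], [v_1,v_3]

giving chain groups C_0 ≅ Z^4, C_1 ≅ Z^4.

Boundary ∂_1: C_1 → C_0 is given by ∂[p,q] = [q] − [p].
The resulting 4×4 matrix has rank 3, and its Smith normal form has invariant factors (1,1,1).

Computing H_k = (kernel of ∂_k) / (image of ∂_{k+1}):

  H_0: rank C_0 − rank ∂_1 = 4 − 3 = 1, and the invariant factors of ∂_1 are all 1, so H_0 = Z.
  H_1: rank ker ∂_1 − rank ∂_2 = (4 − 3) − 0 = 1, and there is no ∂_2, so H_1 = Z.

As a check, the Euler characteristic is 4 − 4 = 0, which agrees with 1 − 1 = 0.

H_0 = Z,  H_1 = Z.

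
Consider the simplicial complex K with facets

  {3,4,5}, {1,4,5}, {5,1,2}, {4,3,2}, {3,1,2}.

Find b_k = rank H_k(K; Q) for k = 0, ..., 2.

b_0 = 1, b_1 = 1, b_2 = 0.

K has 5 vertices, 10 edges, 5 triangles.
rank ∂_0 = 0, rank ∂_1 = 4 ⇒ b_0 = 5 − 0 − 4 = 1; all invariant factors of ∂_1 are 1 so no torsion. So H_0 = Z.
rank ∂_1 = 4, rank ∂_2 = 5 ⇒ b_1 = 10 − 4 − 5 = 1; all invariant factors of ∂_2 are 1 so no torsion. So H_1 = Z.
rank ∂_2 = 5, rank ∂_3 = 0 ⇒ b_2 = 5 − 5 − 0 = 0. So H_2 = 0.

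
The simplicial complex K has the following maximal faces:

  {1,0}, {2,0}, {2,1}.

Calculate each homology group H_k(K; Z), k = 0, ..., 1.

Fix the vertex order 0 < 1 < 2 and write every simplex with vertices in increasing order. Then dim K = 1 and the simplices of K are:

  0-simplices (3): [0], [1], [2]
  1-simplices (3): [0,1], [0,2], [1,2]

so the chain groups are C_0 ≅ Z^3, C_1 ≅ Z^3.

∂_1: C_1 → C_0 sends each edge [p,q] (with p < q) to q − p.
As a 3×3 matrix over Z this has rank 2, with invariant factors (1,1).

Reading off H_k = ker ∂_k / im ∂_{k+1}:

  H_0: rank C_0 − rank ∂_1 = 3 − 2 = 1, and the invariant factors of ∂_1 are all 1, so H_0 ≅ Z.
  H_1: rank ker ∂_1 − rank ∂_2 = (3 − 2) − 0 = 1, and there is no ∂_2, so H_1 ≅ Z.

H_0 = Z,  H_1 = Z.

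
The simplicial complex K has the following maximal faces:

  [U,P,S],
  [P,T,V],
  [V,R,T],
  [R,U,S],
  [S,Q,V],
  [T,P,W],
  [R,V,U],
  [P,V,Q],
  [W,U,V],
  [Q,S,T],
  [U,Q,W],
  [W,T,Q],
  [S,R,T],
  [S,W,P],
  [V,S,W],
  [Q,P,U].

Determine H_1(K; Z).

H_1 = Z^2.

We work with the vertex ordering P < Q < R < S < T < U < V < W. The simplices of K, each written with vertices in increasing order, are:

  0-simplices (8): P, Q, R, S, T, U, V, W
  1-simplices (24): PQ, PS, PT, PU, PV, PW, QS, QT, QU, QV, QW, RS, RT, RU, RV, ST, SU, SV, SW, TV, TW, UV, UW, VW
  2-simplices (16): PQU, PQV, PSU, PSW, PTV, PTW, QST, QSV, QTW, QUW, RST, RSU, RTV, RUV, SVW, UVW

Hence C_0 ≅ Z^8, C_1 ≅ Z^24, C_2 ≅ Z^16.

The boundary map ∂_1: C_1 → C_0 is given by ∂[p,q] = [q] − [p]. For instance
  ∂RS = S − R.
The resulting 8×24 matrix has rank 7, and its Smith normal form has invariant factors (1,1,1,1,1,1,1).

Boundary ∂_2: C_2 → C_1 sends each 2-simplex [p,q,r] to [q,r] − [p,r] + [p,q]. For instance
  ∂RSU = SU − RU + RS,
  ∂RUV = UV − RV + RU.
As a 24×16 matrix over Z this has rank 15, with invariant factors (1,1,1,1,1,1,1,1,1,1,1,1,1,1,1).

From H_k ≅ ker(∂_k) / im(∂_{k+1}) we obtain:

  H_1: rank ker ∂_1 − rank ∂_2 = (24 − 7) − 15 = 2, and the invariant factors of ∂_2 are all 1, so H_1 ≅ Z^2.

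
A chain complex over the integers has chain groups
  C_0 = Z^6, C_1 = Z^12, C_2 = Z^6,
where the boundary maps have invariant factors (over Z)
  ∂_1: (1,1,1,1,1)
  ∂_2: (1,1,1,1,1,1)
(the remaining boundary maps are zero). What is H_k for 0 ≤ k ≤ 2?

H_0: b_0 = 6 − 0 − 5 = 1; torsion from ∂_1 factors > 1: none. So H_0 ≅ Z.
H_1: b_1 = 12 − 5 − 6 = 1; torsion from ∂_2 factors > 1: none. So H_1 ≅ Z.
H_2: b_2 = 6 − 6 − 0 = 0; torsion from ∂_3 factors > 1: none. So H_2 ≅ 0.

H_0 ≅ Z,  H_1 ≅ Z,  H_2 = 0.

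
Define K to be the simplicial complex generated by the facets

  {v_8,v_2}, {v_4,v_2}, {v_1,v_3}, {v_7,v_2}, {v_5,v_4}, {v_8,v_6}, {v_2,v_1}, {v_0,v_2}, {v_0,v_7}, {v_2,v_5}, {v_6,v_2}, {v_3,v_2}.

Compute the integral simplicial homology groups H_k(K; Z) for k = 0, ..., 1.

H_0 = Z,  H_1 = Z^4.

Order the vertices as v_0 < v_1 < v_2 < v_3 < v_4 < v_5 < v_6 < v_7 < v_8. Listing each simplex with vertices in this order, K has dimension 1 with simplices:

  0-simplices (9): [v_0], [v_1], [v_2], [v_3], [v_4], [v_5], [v_6], [v_7], [v_8]
  1-simplices (12): [v_0,v_2], [v_0,v_7], [v_1,v_2], [v_1,v_3], [v_2,v_3], [v_2,v_4], [v_2,v_5], [v_2,v_6], [v_2,v_7], [v_2,v_8], [v_4,v_5], [v_6,v_8]

Hence C_0 ≅ Z^9, C_1 ≅ Z^12.

Boundary ∂_1: C_1 → C_0 maps an edge to its endpoints' difference, ∂[p,q] = q − p. For instance
  ∂[v_1,v_3] = [v_3] − [v_1].
This gives a 9×12 integer matrix of rank 8; reducing to Smith normal form yields diagonal entries (1,1,1,1,1,1,1,1).

From H_k ≅ ker(∂_k) / im(∂_{k+1}) we obtain:

  H_0: rank C_0 − rank ∂_1 = 9 − 8 = 1, and the invariant factors of ∂_1 are all 1, so H_0 = Z.
  H_1: rank ker ∂_1 − rank ∂_2 = (12 − 8) − 0 = 4, and there is no ∂_2, so H_1 = Z^4.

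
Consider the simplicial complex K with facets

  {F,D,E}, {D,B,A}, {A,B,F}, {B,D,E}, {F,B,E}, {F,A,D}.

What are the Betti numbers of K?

Fix the vertex order A < B < D < E < F and write every simplex with vertices in increasing order. Then dim K = 2 and the simplices of K are:

  0-simplices (5): A, B, D, E, F
  1-simplices (9): AB, AD, AF, BD, BE, BF, DE, DF, EF
  2-simplices (6): ABD, ABF, ADF, BDE, BEF, DEF

Hence C_0 ≅ Z^5, C_1 ≅ Z^9, C_2 ≅ Z^6.

The boundary map ∂_1: C_1 → C_0 is given by ∂[p,q] = [q] − [p].
The resulting 5×9 matrix has rank 4, and its Smith normal form has invariant factors (1,1,1,1).

∂_2: C_2 → C_1 maps a triangle to the signed sum of its edges. For instance
  ∂DEF = EF − DF + DE,
  ∂ADF = DF − AF + AD.
The 9×6 boundary matrix has rank 5 and Smith normal form diag(1,1,1,1,1).

From H_k ≅ ker(∂_k) / im(∂_{k+1}) we obtain:

  H_0: rank C_0 − rank ∂_1 = 5 − 4 = 1, and the invariant factors of ∂_1 are all 1, so H_0 ≅ Z.
  H_1: rank ker ∂_1 − rank ∂_2 = (9 − 4) − 5 = 0, and the invariant factors of ∂_2 are all 1, so H_1 ≅ 0.
  H_2: rank ker ∂_2 − rank ∂_3 = (6 − 5) − 0 = 1, and there is no ∂_3, so H_2 ≅ Z.

As a check, the Euler characteristic is 5 − 9 + 6 = 2, which agrees with 1 − 0 + 1 = 2.

Hence the Betti numbers are b_0 = 1, b_1 = 0, b_2 = 1.

b_0 = 1, b_1 = 0, b_2 = 1.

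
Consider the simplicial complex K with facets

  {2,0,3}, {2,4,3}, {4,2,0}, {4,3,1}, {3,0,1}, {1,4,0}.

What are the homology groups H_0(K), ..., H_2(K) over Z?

Order the vertices as 0 < 1 < 2 < 3 < 4. Listing each simplex with vertices in this order, K has dimension 2 with simplices:

  0-simplices (5): [0], [1], [2], [3], [4]
  1-simplices (9): [0,1], [0,2], [0,3], [0,4], [1,3], [1,4], [2,3], [2,4], [3,4]
  2-simplices (6): [0,1,3], [0,1,4], [0,2,3], [0,2,4], [1,3,4], [2,3,4]

giving chain groups C_0 ≅ Z^5, C_1 ≅ Z^9, C_2 ≅ Z^6.

The boundary map ∂_1: C_1 → C_0 is given by ∂[p,q] = [q] − [p]. For instance
  ∂[3,4] = [4] − [3].
The resulting 5×9 matrix has rank 4, and its Smith normal form has invariant factors (1,1,1,1).

The boundary map ∂_2: C_2 → C_1 sends each 2-simplex [p,q,r] to [q,r] − [p,r] + [p,q]. For instance
  ∂[0,1,4] = [1,4] − [0,4] + [0,1],
  ∂[0,1,3] = [1,3] − [0,3] + [0,1].
As a 9×6 matrix over Z this has rank 5, with invariant factors (1,1,1,1,1).

Now H_k = ker ∂_k / im ∂_{k+1}, so:

  H_0: rank C_0 − rank ∂_1 = 5 − 4 = 1, and the invariant factors of ∂_1 are all 1, so H_0 = Z.
  H_1: rank ker ∂_1 − rank ∂_2 = (9 − 4) − 5 = 0, and the invariant factors of ∂_2 are all 1, so H_1 = 0.
  H_2: rank ker ∂_2 − rank ∂_3 = (6 − 5) − 0 = 1, and there is no ∂_3, so H_2 = Z.

H_0 ≅ Z,  H_1 = 0,  H_2 ≅ Z.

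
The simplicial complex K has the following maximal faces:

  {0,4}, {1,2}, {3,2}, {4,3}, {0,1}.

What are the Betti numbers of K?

Take the total order 0 < 1 < 2 < 3 < 4 on the vertex set. Then K (dimension 1) consists of the simplices:

  0-simplices (5): [0], [1], [2], [3], [4]
  1-simplices (5): [0,1], [0,4], [1,2], [2,3], [3,4]

giving chain groups C_0 ≅ Z^5, C_1 ≅ Z^5.

∂_1: C_1 → C_0 sends each edge [p,q] (with p < q) to q − p.
The 5×5 boundary matrix has rank 4 and Smith normal form diag(1,1,1,1).

From H_k ≅ ker(∂_k) / im(∂_{k+1}) we obtain:

  H_0: rank C_0 − rank ∂_1 = 5 − 4 = 1, and the invariant factors of ∂_1 are all 1, so H_0 ≅ Z.
  H_1: rank ker ∂_1 − rank ∂_2 = (5 − 4) − 0 = 1, and there is no ∂_2, so H_1 ≅ Z.

Hence the Betti numbers are b_0 = 1, b_1 = 1.

b_0 = 1, b_1 = 1.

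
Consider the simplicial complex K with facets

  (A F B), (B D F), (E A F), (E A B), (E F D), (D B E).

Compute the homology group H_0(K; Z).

H_0 ≅ Z.

We work with the vertex ordering A < B < D < E < F. The simplices of K, each written with vertices in increasing order, are:

  0-simplices (5): A, B, D, E, F
  1-simplices (9): AB, AE, AF, BD, BE, BF, DE, DF, EF
  2-simplices (6): ABE, ABF, AEF, BDE, BDF, DEF

Hence C_0 ≅ Z^5, C_1 ≅ Z^9, C_2 ≅ Z^6.

∂_1: C_1 → C_0 sends each edge [p,q] (with p < q) to q − p. For instance
  ∂DE = E − D.
As a 5×9 matrix over Z this has rank 4, with invariant factors (1,1,1,1).

∂_2: C_2 → C_1 sends each 2-simplex [p,q,r] to [q,r] − [p,r] + [p,q]. For instance
  ∂ABE = BE − AE + AB,
  ∂BDE = DE − BE + BD.
The 9×6 boundary matrix has rank 5 and Smith normal form diag(1,1,1,1,1).

Reading off H_k = ker ∂_k / im ∂_{k+1}:

  H_0: rank C_0 − rank ∂_1 = 5 − 4 = 1, and the invariant factors of ∂_1 are all 1, so H_0 ≅ Z.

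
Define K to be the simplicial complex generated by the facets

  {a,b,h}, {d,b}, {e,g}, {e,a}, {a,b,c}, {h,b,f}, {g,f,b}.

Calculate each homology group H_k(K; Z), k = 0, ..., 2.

K has 8 vertices, 12 edges, 4 triangles.
rank ∂_0 = 0, rank ∂_1 = 7 ⇒ b_0 = 8 − 0 − 7 = 1; all invariant factors of ∂_1 are 1 so no torsion. So H_0 = Z.
rank ∂_1 = 7, rank ∂_2 = 4 ⇒ b_1 = 12 − 7 − 4 = 1; all invariant factors of ∂_2 are 1 so no torsion. So H_1 = Z.
rank ∂_2 = 4, rank ∂_3 = 0 ⇒ b_2 = 4 − 4 − 0 = 0. So H_2 = 0.

H_0 ≅ Z,  H_1 ≅ Z,  H_2 = 0.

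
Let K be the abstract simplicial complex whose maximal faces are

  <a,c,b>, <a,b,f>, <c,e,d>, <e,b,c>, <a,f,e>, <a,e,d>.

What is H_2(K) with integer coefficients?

H_2 = 0.

K has 6 vertices, 12 edges, 6 triangles.
rank ∂_2 = 6, rank ∂_3 = 0 ⇒ b_2 = 6 − 6 − 0 = 0. So H_2 ≅ 0.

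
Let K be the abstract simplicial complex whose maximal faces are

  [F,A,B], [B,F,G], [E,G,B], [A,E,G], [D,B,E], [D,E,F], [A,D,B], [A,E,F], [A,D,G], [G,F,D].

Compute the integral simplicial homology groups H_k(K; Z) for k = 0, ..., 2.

Take the total order A < B < D < E < F < G on the vertex set. Then K (dimension 2) consists of the simplices:

  0-simplices (6): A, B, D, E, F, G
  1-simplices (15): AB, AD, AE, AF, AG, BD, BE, BF, BG, DE, DF, DG, EF, EG, FG
  2-simplices (10): ABD, ABF, ADG, AEF, AEG, BDE, BEG, BFG, DEF, DFG

so the chain groups are C_0 ≅ Z^6, C_1 ≅ Z^15, C_2 ≅ Z^10.

The boundary map ∂_1: C_1 → C_0 maps an edge to its endpoints' difference, ∂[p,q] = q − p.
This gives a 6×15 integer matrix of rank 5; reducing to Smith normal form yields diagonal entries (1,1,1,1,1).

Boundary ∂_2: C_2 → C_1 maps a triangle to the signed sum of its edges. For instance
  ∂DEF = EF − DF + DE,
  ∂AEF = EF − AF + AE.
The 15×10 boundary matrix has rank 10 and Smith normal form diag(1,1,1,1,1,1,1,1,1,2).

Computing H_k = (kernel of ∂_k) / (image of ∂_{k+1}):

  H_0: rank C_0 − rank ∂_1 = 6 − 5 = 1, and the invariant factors of ∂_1 are all 1, so H_0 ≅ Z.
  H_1: rank ker ∂_1 − rank ∂_2 = (15 − 5) − 10 = 0, and ∂_2 has invariant factor 2 > 1, so H_1 ≅ Z/2.
  H_2: rank ker ∂_2 − rank ∂_3 = (10 − 10) − 0 = 0, and there is no ∂_3, so H_2 ≅ 0.

H_0 = Z,  H_1 = Z/2,  H_2 = 0.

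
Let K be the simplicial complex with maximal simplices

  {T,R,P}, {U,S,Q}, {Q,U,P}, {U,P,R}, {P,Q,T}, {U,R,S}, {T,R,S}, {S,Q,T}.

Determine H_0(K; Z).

H_0 = Z.

Fix the vertex order P < Q < R < S < T < U and write every simplex with vertices in increasing order. Then dim K = 2 and the simplices of K are:

  0-simplices (6): P, Q, R, S, T, U
  1-simplices (12): PQ, PR, PT, PU, QS, QT, QU, RS, RT, RU, ST, SU
  2-simplices (8): PQT, PQU, PRT, PRU, QST, QSU, RST, RSU

so the chain groups are C_0 ≅ Z^6, C_1 ≅ Z^12, C_2 ≅ Z^8.

∂_1: C_1 → C_0 sends each edge [p,q] (with p < q) to q − p.
As a 6×12 matrix over Z this has rank 5, with invariant factors (1,1,1,1,1).

The boundary map ∂_2: C_2 → C_1 maps a triangle to the signed sum of its edges. For instance
  ∂PQU = QU − PU + PQ,
  ∂QSU = SU − QU + QS.
The resulting 12×8 matrix has rank 7, and its Smith normal form has invariant factors (1,1,1,1,1,1,1).

Computing H_k = (kernel of ∂_k) / (image of ∂_{k+1}):

  H_0: rank C_0 − rank ∂_1 = 6 − 5 = 1, and the invariant factors of ∂_1 are all 1, so H_0 = Z.

(K is a triangulation of the 2-sphere S^2.)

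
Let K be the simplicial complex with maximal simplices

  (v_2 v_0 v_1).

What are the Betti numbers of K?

b_0 = 1, b_1 = 0, b_2 = 0.

We work with the vertex ordering v_0 < v_1 < v_2. The simplices of K, each written with vertices in increasing order, are:

  0-simplices (3): [v_0], [v_1], [v_2]
  1-simplices (3): [v_0,v_1], [v_0,v_2], [v_1,v_2]
  2-simplices (1): [v_0,v_1,v_2]

so the chain groups are C_0 ≅ Z^3, C_1 ≅ Z^3, C_2 ≅ Z^1.

The boundary map ∂_1: C_1 → C_0 sends each edge [p,q] (with p < q) to q − p. For instance
  ∂[v_0,v_2] = [v_2] − [v_0].
As a 3×3 matrix over Z this has rank 2, with invariant factors (1,1).

The boundary map ∂_2: C_2 → C_1 acts by ∂[p,q,r] = [q,r] − [p,r] + [p,q]. For instance
  ∂[v_0,v_1,v_2] = [v_1,v_2] − [v_0,v_2] + [v_0,v_1].
The resulting 3×1 matrix has rank 1, and its Smith normal form has invariant factors (1).

From H_k ≅ ker(∂_k) / im(∂_{k+1}) we obtain:

  H_0: rank C_0 − rank ∂_1 = 3 − 2 = 1, and the invariant factors of ∂_1 are all 1, so H_0 ≅ Z.
  H_1: rank ker ∂_1 − rank ∂_2 = (3 − 2) − 1 = 0, and the invariant factors of ∂_2 are all 1, so H_1 ≅ 0.
  H_2: rank ker ∂_2 − rank ∂_3 = (1 − 1) − 0 = 0, and there is no ∂_3, so H_2 ≅ 0.

Hence the Betti numbers are b_0 = 1, b_1 = 0, b_2 = 0.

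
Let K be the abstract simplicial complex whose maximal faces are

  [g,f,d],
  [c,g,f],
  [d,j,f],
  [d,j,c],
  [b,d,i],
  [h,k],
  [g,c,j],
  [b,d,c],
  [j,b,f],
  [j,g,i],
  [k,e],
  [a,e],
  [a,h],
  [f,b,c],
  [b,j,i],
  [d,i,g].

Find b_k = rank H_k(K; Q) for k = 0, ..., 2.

Take the total order a < b < c < d < e < f < g < h < i < j < k on the vertex set. Then K (dimension 2) consists of the simplices:

  0-simplices (11): a, b, c, d, e, f, g, h, i, j, k
  1-simplices (22): ae, ah, bc, bd, bf, bi, bj, cd, cf, cg, cj, df, dg, di, dj, ek, fg, fj, gi, gj, hk, ij
  2-simplices (12): bcd, bcf, bdi, bfj, bij, cdj, cfg, cgj, dfg, dfj, dgi, gij

Hence C_0 ≅ Z^11, C_1 ≅ Z^22, C_2 ≅ Z^12.

Boundary ∂_1: C_1 → C_0 maps an edge to its endpoints' difference, ∂[p,q] = q − p. For instance
  ∂bj = j − b.
This gives a 11×22 integer matrix of rank 9; reducing to Smith normal form yields diagonal entries (1,1,1,1,1,1,1,1,1).

The boundary map ∂_2: C_2 → C_1 sends each 2-simplex [p,q,r] to [q,r] − [p,r] + [p,q]. For instance
  ∂dfj = fj − dj + df,
  ∂dfg = fg − dg + df.
The 22×12 boundary matrix has rank 12 and Smith normal form diag(1,1,1,1,1,1,1,1,1,1,1,2).

Computing H_k = (kernel of ∂_k) / (image of ∂_{k+1}):

  H_0: rank C_0 − rank ∂_1 = 11 − 9 = 2, and the invariant factors of ∂_1 are all 1, so H_0 = Z^2.
  H_1: rank ker ∂_1 − rank ∂_2 = (22 − 9) − 12 = 1, and ∂_2 has invariant factor 2 > 1, so H_1 = Z ⊕ Z/2Z.
  H_2: rank ker ∂_2 − rank ∂_3 = (12 − 12) − 0 = 0, and there is no ∂_3, so H_2 = 0.

As a check, the Euler characteristic is 11 − 22 + 12 = 1, which agrees with 2 − 1 + 0 = 1.

Hence the Betti numbers are b_0 = 2, b_1 = 1, b_2 = 0.

b_0 = 2, b_1 = 1, b_2 = 0.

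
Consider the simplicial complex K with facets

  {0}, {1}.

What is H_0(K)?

Fix the vertex order 0 < 1 and write every simplex with vertices in increasing order. Then dim K = 0 and the simplices of K are:

  0-simplices (2): [0], [1]

Hence C_0 ≅ Z^2.

Computing H_k = (kernel of ∂_k) / (image of ∂_{k+1}):

  H_0: rank C_0 − rank ∂_1 = 2 − 0 = 2, and there is no ∂_1, so H_0 = Z^2.

(K is a triangulation of a set of 2 points.)

H_0 ≅ Z^2.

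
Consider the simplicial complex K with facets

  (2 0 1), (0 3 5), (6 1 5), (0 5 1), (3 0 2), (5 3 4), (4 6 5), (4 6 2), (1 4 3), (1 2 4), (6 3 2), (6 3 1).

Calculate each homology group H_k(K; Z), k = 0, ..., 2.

Fix the vertex order 0 < 1 < 2 < 3 < 4 < 5 < 6 and write every simplex with vertices in increasing order. Then dim K = 2 and the simplices of K are:

  0-simplices (7): [0], [1], [2], [3], [4], [5], [6]
  1-simplices (18): [0,1], [0,2], [0,3], [0,5], [1,2], [1,3], [1,4], [1,5], [1,6], [2,3], [2,4], [2,6], [3,4], [3,5], [3,6], [4,5], [4,6], [5,6]
  2-simplices (12): [0,1,2], [0,1,5], [0,2,3], [0,3,5], [1,2,4], [1,3,4], [1,3,6], [1,5,6], [2,3,6], [2,4,6], [3,4,5], [4,5,6]

Hence C_0 ≅ Z^7, C_1 ≅ Z^18, C_2 ≅ Z^12.

Boundary ∂_1: C_1 → C_0 sends each edge [p,q] (with p < q) to q − p.
As a 7×18 matrix over Z this has rank 6, with invariant factors (1,1,1,1,1,1).

Boundary ∂_2: C_2 → C_1 acts by ∂[p,q,r] = [q,r] − [p,r] + [p,q]. For instance
  ∂[2,4,6] = [4,6] − [2,6] + [2,4],
  ∂[1,5,6] = [5,6] − [1,6] + [1,5].
As a 18×12 matrix over Z this has rank 12, with invariant factors (1,1,1,1,1,1,1,1,1,1,1,2).

Now H_k = ker ∂_k / im ∂_{k+1}, so:

  H_0: rank C_0 − rank ∂_1 = 7 − 6 = 1, and the invariant factors of ∂_1 are all 1, so H_0 = Z.
  H_1: rank ker ∂_1 − rank ∂_2 = (18 − 6) − 12 = 0, and ∂_2 has invariant factor 2 > 1, so H_1 = Z/2.
  H_2: rank ker ∂_2 − rank ∂_3 = (12 − 12) − 0 = 0, and there is no ∂_3, so H_2 = 0.

As a check, the Euler characteristic is 7 − 18 + 12 = 1, which agrees with 1 − 0 + 0 = 1.

H_0 ≅ Z,  H_1 ≅ Z/2,  H_2 = 0.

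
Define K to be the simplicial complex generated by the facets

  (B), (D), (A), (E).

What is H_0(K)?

H_0 = Z^4.

Take the total order A < B < D < E on the vertex set. Then K (dimension 0) consists of the simplices:

  0-simplices (4): A, B, D, E

Hence C_0 ≅ Z^4.

Reading off H_k = ker ∂_k / im ∂_{k+1}:

  H_0: rank C_0 − rank ∂_1 = 4 − 0 = 4, and there is no ∂_1, so H_0 = Z^4.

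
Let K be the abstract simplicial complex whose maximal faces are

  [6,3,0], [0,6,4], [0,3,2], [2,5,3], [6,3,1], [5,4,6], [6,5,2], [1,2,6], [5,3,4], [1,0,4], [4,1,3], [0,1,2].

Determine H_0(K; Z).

Order the vertices as 0 < 1 < 2 < 3 < 4 < 5 < 6. Listing each simplex with vertices in this order, K has dimension 2 with simplices:

  0-simplices (7): [0], [1], [2], [3], [4], [5], [6]
  1-simplices (18): [0,1], [0,2], [0,3], [0,4], [0,6], [1,2], [1,3], [1,4], [1,6], [2,3], [2,5], [2,6], [3,4], [3,5], [3,6], [4,5], [4,6], [5,6]
  2-simplices (12): [0,1,2], [0,1,4], [0,2,3], [0,3,6], [0,4,6], [1,2,6], [1,3,4], [1,3,6], [2,3,5], [2,5,6], [3,4,5], [4,5,6]

Hence C_0 ≅ Z^7, C_1 ≅ Z^18, C_2 ≅ Z^12.

Boundary ∂_1: C_1 → C_0 is given by ∂[p,q] = [q] − [p]. For instance
  ∂[3,4] = [4] − [3].
This gives a 7×18 integer matrix of rank 6; reducing to Smith normal form yields diagonal entries (1,1,1,1,1,1).

The boundary map ∂_2: C_2 → C_1 acts by ∂[p,q,r] = [q,r] − [p,r] + [p,q]. For instance
  ∂[0,1,4] = [1,4] − [0,4] + [0,1],
  ∂[0,1,2] = [1,2] − [0,2] + [0,1].
The 18×12 boundary matrix has rank 12 and Smith normal form diag(1,1,1,1,1,1,1,1,1,1,1,2).

Reading off H_k = ker ∂_k / im ∂_{k+1}:

  H_0: rank C_0 − rank ∂_1 = 7 − 6 = 1, and the invariant factors of ∂_1 are all 1, so H_0 ≅ Z.

H_0 = Z.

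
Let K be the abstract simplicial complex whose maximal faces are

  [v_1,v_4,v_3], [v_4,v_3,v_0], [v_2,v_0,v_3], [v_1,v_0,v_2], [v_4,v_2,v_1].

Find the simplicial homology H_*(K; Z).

H_0 ≅ Z,  H_1 ≅ Z,  H_2 = 0.

K has 5 vertices, 10 edges, 5 triangles.
rank ∂_0 = 0, rank ∂_1 = 4 ⇒ b_0 = 5 − 0 − 4 = 1; all invariant factors of ∂_1 are 1 so no torsion. So H_0 = Z.
rank ∂_1 = 4, rank ∂_2 = 5 ⇒ b_1 = 10 − 4 − 5 = 1; all invariant factors of ∂_2 are 1 so no torsion. So H_1 = Z.
rank ∂_2 = 5, rank ∂_3 = 0 ⇒ b_2 = 5 − 5 − 0 = 0. So H_2 = 0.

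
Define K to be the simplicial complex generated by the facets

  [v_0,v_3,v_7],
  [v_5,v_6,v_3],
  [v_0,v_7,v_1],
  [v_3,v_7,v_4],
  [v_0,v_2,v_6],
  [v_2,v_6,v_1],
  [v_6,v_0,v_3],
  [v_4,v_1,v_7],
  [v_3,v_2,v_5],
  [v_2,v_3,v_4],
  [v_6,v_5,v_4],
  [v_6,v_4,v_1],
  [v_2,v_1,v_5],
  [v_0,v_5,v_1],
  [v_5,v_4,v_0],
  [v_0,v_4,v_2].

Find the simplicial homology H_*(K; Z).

We work with the vertex ordering v_0 < v_1 < v_2 < v_3 < v_4 < v_5 < v_6 < v_7. The simplices of K, each written with vertices in increasing order, are:

  0-simplices (8): [v_0], [v_1], [v_2], [v_3], [v_4], [v_5], [v_6], [v_7]
  1-simplices (24): (24 of them)
  2-simplices (16): (16 of them)

Hence C_0 ≅ Z^8, C_1 ≅ Z^24, C_2 ≅ Z^16.

∂_1: C_1 → C_0 is given by ∂[p,q] = [q] − [p]. For instance
  ∂[v_2,v_6] = [v_6] − [v_2].
As a 8×24 matrix over Z this has rank 7, with invariant factors (1,1,1,1,1,1,1).

The boundary map ∂_2: C_2 → C_1 acts by ∂[p,q,r] = [q,r] − [p,r] + [p,q]. For instance
  ∂[v_1,v_2,v_6] = [v_2,v_6] − [v_1,v_6] + [v_1,v_2],
  ∂[v_1,v_2,v_5] = [v_2,v_5] − [v_1,v_5] + [v_1,v_2].
This gives a 24×16 integer matrix of rank 15; reducing to Smith normal form yields diagonal entries (1,1,1,1,1,1,1,1,1,1,1,1,1,1,1).

From H_k ≅ ker(∂_k) / im(∂_{k+1}) we obtain:

  H_0: rank C_0 − rank ∂_1 = 8 − 7 = 1, and the invariant factors of ∂_1 are all 1, so H_0 = Z.
  H_1: rank ker ∂_1 − rank ∂_2 = (24 − 7) − 15 = 2, and the invariant factors of ∂_2 are all 1, so H_1 = Z^2.
  H_2: rank ker ∂_2 − rank ∂_3 = (16 − 15) − 0 = 1, and there is no ∂_3, so H_2 = Z.

(K is a triangulation of the torus T^2.)

H_0 = Z,  H_1 = Z^2,  H_2 = Z.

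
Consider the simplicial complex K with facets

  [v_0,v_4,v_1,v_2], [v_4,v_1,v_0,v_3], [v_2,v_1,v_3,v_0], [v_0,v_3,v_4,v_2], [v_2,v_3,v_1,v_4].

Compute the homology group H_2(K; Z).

H_2 = 0.

Take the total order v_0 < v_1 < v_2 < v_3 < v_4 on the vertex set. Then K (dimension 3) consists of the simplices:

  0-simplices (5): [v_0], [v_1], [v_2], [v_3], [v_4]
  1-simplices (10): [v_0,v_1], [v_0,v_2], [v_0,v_3], [v_0,v_4], [v_1,v_2], [v_1,v_3], [v_1,v_4], [v_2,v_3], [v_2,v_4], [v_3,v_4]
  2-simplices (10): [v_0,v_1,v_2], [v_0,v_1,v_3], [v_0,v_1,v_4], [v_0,v_2,v_3], [v_0,v_2,v_4], [v_0,v_3,v_4], [v_1,v_2,v_3], [v_1,v_2,v_4], [v_1,v_3,v_4], [v_2,v_3,v_4]
  3-simplices (5): [v_0,v_1,v_2,v_3], [v_0,v_1,v_2,v_4], [v_0,v_1,v_3,v_4], [v_0,v_2,v_3,v_4], [v_1,v_2,v_3,v_4]

giving chain groups C_0 ≅ Z^5, C_1 ≅ Z^10, C_2 ≅ Z^10, C_3 ≅ Z^5.

∂_1: C_1 → C_0 is given by ∂[p,q] = [q] − [p]. For instance
  ∂[v_0,v_4] = [v_4] − [v_0].
The 5×10 boundary matrix has rank 4 and Smith normal form diag(1,1,1,1).

The boundary map ∂_2: C_2 → C_1 acts by ∂[p,q,r] = [q,r] − [p,r] + [p,q]. For instance
  ∂[v_0,v_1,v_4] = [v_1,v_4] − [v_0,v_4] + [v_0,v_1],
  ∂[v_2,v_3,v_4] = [v_3,v_4] − [v_2,v_4] + [v_2,v_3].
The 10×10 boundary matrix has rank 6 and Smith normal form diag(1,1,1,1,1,1).

The boundary map ∂_3: C_3 → C_2 sends each 3-simplex σ to the alternating sum Σ_i (−1)^i (σ with its i-th vertex removed). For instance
  ∂[v_0,v_1,v_2,v_3] = [v_1,v_2,v_3] − [v_0,v_2,v_3] + [v_0,v_1,v_3] − [v_0,v_1,v_2],
  ∂[v_0,v_2,v_3,v_4] = [v_2,v_3,v_4] − [v_0,v_3,v_4] + [v_0,v_2,v_4] − [v_0,v_2,v_3].
The 10×5 boundary matrix has rank 4 and Smith normal form diag(1,1,1,1).

Reading off H_k = ker ∂_k / im ∂_{k+1}:

  H_2: rank ker ∂_2 − rank ∂_3 = (10 − 6) − 4 = 0, and the invariant factors of ∂_3 are all 1, so H_2 = 0.

(K is a triangulation of the 3-sphere S^3.)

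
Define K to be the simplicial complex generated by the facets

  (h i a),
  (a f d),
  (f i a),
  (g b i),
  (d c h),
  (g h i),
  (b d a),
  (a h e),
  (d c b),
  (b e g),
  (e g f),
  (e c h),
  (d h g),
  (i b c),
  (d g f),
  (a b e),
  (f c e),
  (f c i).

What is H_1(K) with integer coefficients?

K has 9 vertices, 27 edges, 18 triangles.
rank ∂_1 = 8, rank ∂_2 = 17 ⇒ b_1 = 27 − 8 − 17 = 2; all invariant factors of ∂_2 are 1 so no torsion. So H_1 = Z^2.

H_1 = Z^2.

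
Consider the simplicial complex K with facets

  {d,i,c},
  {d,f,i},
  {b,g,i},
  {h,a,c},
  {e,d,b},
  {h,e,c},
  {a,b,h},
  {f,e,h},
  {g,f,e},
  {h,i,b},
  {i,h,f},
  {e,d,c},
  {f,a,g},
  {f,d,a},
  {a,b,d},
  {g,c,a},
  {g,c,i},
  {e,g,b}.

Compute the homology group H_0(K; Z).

K has 9 vertices, 27 edges, 18 triangles.
rank ∂_0 = 0, rank ∂_1 = 8 ⇒ b_0 = 9 − 0 − 8 = 1; all invariant factors of ∂_1 are 1 so no torsion. So H_0 = Z.

H_0 ≅ Z.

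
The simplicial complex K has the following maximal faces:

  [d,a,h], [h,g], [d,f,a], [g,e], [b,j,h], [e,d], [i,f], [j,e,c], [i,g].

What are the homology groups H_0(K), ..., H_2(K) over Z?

K has 10 vertices, 16 edges, 4 triangles.
rank ∂_0 = 0, rank ∂_1 = 9 ⇒ b_0 = 10 − 0 − 9 = 1; all invariant factors of ∂_1 are 1 so no torsion. So H_0 ≅ Z.
rank ∂_1 = 9, rank ∂_2 = 4 ⇒ b_1 = 16 − 9 − 4 = 3; all invariant factors of ∂_2 are 1 so no torsion. So H_1 ≅ Z^3.
rank ∂_2 = 4, rank ∂_3 = 0 ⇒ b_2 = 4 − 4 − 0 = 0. So H_2 ≅ 0.

H_0 = Z,  H_1 = Z^3,  H_2 = 0.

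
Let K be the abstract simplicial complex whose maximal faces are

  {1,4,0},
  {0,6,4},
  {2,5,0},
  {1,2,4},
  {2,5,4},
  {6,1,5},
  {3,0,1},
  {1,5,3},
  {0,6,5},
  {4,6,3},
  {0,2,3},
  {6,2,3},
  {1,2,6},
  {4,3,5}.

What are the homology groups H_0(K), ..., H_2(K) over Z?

H_0 = Z,  H_1 = Z^2,  H_2 = Z.

We work with the vertex ordering 0 < 1 < 2 < 3 < 4 < 5 < 6. The simplices of K, each written with vertices in increasing order, are:

  0-simplices (7): [0], [1], [2], [3], [4], [5], [6]
  1-simplices (21): [0,1], [0,2], [0,3], [0,4], [0,5], [0,6], [1,2], [1,3], [1,4], [1,5], [1,6], [2,3], [2,4], [2,5], [2,6], [3,4], [3,5], [3,6], [4,5], [4,6], [5,6]
  2-simplices (14): [0,1,3], [0,1,4], [0,2,3], [0,2,5], [0,4,6], [0,5,6], [1,2,4], [1,2,6], [1,3,5], [1,5,6], [2,3,6], [2,4,5], [3,4,5], [3,4,6]

Hence C_0 ≅ Z^7, C_1 ≅ Z^21, C_2 ≅ Z^14.

The boundary map ∂_1: C_1 → C_0 maps an edge to its endpoints' difference, ∂[p,q] = q − p. For instance
  ∂[2,5] = [5] − [2].
As a 7×21 matrix over Z this has rank 6, with invariant factors (1,1,1,1,1,1).

∂_2: C_2 → C_1 acts by ∂[p,q,r] = [q,r] − [p,r] + [p,q]. For instance
  ∂[2,4,5] = [4,5] − [2,5] + [2,4],
  ∂[0,2,3] = [2,3] − [0,3] + [0,2].
As a 21×14 matrix over Z this has rank 13, with invariant factors (1,1,1,1,1,1,1,1,1,1,1,1,1).

Reading off H_k = ker ∂_k / im ∂_{k+1}:

  H_0: rank C_0 − rank ∂_1 = 7 − 6 = 1, and the invariant factors of ∂_1 are all 1, so H_0 = Z.
  H_1: rank ker ∂_1 − rank ∂_2 = (21 − 6) − 13 = 2, and the invariant factors of ∂_2 are all 1, so H_1 = Z^2.
  H_2: rank ker ∂_2 − rank ∂_3 = (14 − 13) − 0 = 1, and there is no ∂_3, so H_2 = Z.

As a check, the Euler characteristic is 7 − 21 + 14 = 0, which agrees with 1 − 2 + 1 = 0.
(K is a triangulation of the torus T^2.)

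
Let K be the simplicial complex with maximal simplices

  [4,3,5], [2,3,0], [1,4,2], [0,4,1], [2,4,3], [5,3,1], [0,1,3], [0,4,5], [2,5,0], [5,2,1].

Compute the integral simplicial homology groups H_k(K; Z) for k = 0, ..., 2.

H_0 ≅ Z,  H_1 ≅ Z/2,  H_2 = 0.

Order the vertices as 0 < 1 < 2 < 3 < 4 < 5. Listing each simplex with vertices in this order, K has dimension 2 with simplices:

  0-simplices (6): [0], [1], [2], [3], [4], [5]
  1-simplices (15): [0,1], [0,2], [0,3], [0,4], [0,5], [1,2], [1,3], [1,4], [1,5], [2,3], [2,4], [2,5], [3,4], [3,5], [4,5]
  2-simplices (10): [0,1,3], [0,1,4], [0,2,3], [0,2,5], [0,4,5], [1,2,4], [1,2,5], [1,3,5], [2,3,4], [3,4,5]

giving chain groups C_0 ≅ Z^6, C_1 ≅ Z^15, C_2 ≅ Z^10.

∂_1: C_1 → C_0 is given by ∂[p,q] = [q] − [p].
This gives a 6×15 integer matrix of rank 5; reducing to Smith normal form yields diagonal entries (1,1,1,1,1).

∂_2: C_2 → C_1 acts by ∂[p,q,r] = [q,r] − [p,r] + [p,q]. For instance
  ∂[0,2,3] = [2,3] − [0,3] + [0,2],
  ∂[3,4,5] = [4,5] − [3,5] + [3,4].
This gives a 15×10 integer matrix of rank 10; reducing to Smith normal form yields diagonal entries (1,1,1,1,1,1,1,1,1,2).

Now H_k = ker ∂_k / im ∂_{k+1}, so:

  H_0: rank C_0 − rank ∂_1 = 6 − 5 = 1, and the invariant factors of ∂_1 are all 1, so H_0 ≅ Z.
  H_1: rank ker ∂_1 − rank ∂_2 = (15 − 5) − 10 = 0, and ∂_2 has invariant factor 2 > 1, so H_1 ≅ Z/2.
  H_2: rank ker ∂_2 − rank ∂_3 = (10 − 10) − 0 = 0, and there is no ∂_3, so H_2 ≅ 0.

As a check, the Euler characteristic is 6 − 15 + 10 = 1, which agrees with 1 − 0 + 0 = 1.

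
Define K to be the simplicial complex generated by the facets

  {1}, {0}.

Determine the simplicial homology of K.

Fix the vertex order 0 < 1 and write every simplex with vertices in increasing order. Then dim K = 0 and the simplices of K are:

  0-simplices (2): [0], [1]

giving chain groups C_0 ≅ Z^2.

Now H_k = ker ∂_k / im ∂_{k+1}, so:

  H_0: rank C_0 − rank ∂_1 = 2 − 0 = 2, and there is no ∂_1, so H_0 ≅ Z^2.

(K is a triangulation of a set of 2 points.)

H_0 = Z^2.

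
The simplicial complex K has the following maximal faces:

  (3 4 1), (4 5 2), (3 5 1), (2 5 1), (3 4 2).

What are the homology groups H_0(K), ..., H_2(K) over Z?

Take the total order 1 < 2 < 3 < 4 < 5 on the vertex set. Then K (dimension 2) consists of the simplices:

  0-simplices (5): [1], [2], [3], [4], [5]
  1-simplices (10): [1,2], [1,3], [1,4], [1,5], [2,3], [2,4], [2,5], [3,4], [3,5], [4,5]
  2-simplices (5): [1,2,5], [1,3,4], [1,3,5], [2,3,4], [2,4,5]

Hence C_0 ≅ Z^5, C_1 ≅ Z^10, C_2 ≅ Z^5.

Boundary ∂_1: C_1 → C_0 sends each edge [p,q] (with p < q) to q − p. For instance
  ∂[1,5] = [5] − [1].
The resulting 5×10 matrix has rank 4, and its Smith normal form has invariant factors (1,1,1,1).

Boundary ∂_2: C_2 → C_1 maps a triangle to the signed sum of its edges. For instance
  ∂[1,3,5] = [3,5] − [1,5] + [1,3],
  ∂[1,2,5] = [2,5] − [1,5] + [1,2].
As a 10×5 matrix over Z this has rank 5, with invariant factors (1,1,1,1,1).

Computing H_k = (kernel of ∂_k) / (image of ∂_{k+1}):

  H_0: rank C_0 − rank ∂_1 = 5 − 4 = 1, and the invariant factors of ∂_1 are all 1, so H_0 ≅ Z.
  H_1: rank ker ∂_1 − rank ∂_2 = (10 − 4) − 5 = 1, and the invariant factors of ∂_2 are all 1, so H_1 ≅ Z.
  H_2: rank ker ∂_2 − rank ∂_3 = (5 − 5) − 0 = 0, and there is no ∂_3, so H_2 ≅ 0.

As a check, the Euler characteristic is 5 − 10 + 5 = 0, which agrees with 1 − 1 + 0 = 0.

H_0 = Z,  H_1 = Z,  H_2 = 0.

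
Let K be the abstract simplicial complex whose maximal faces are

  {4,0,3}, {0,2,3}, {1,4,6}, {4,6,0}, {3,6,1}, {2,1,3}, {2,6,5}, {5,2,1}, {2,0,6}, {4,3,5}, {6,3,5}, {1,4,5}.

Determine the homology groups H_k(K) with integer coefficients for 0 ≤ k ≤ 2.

Fix the vertex order 0 < 1 < 2 < 3 < 4 < 5 < 6 and write every simplex with vertices in increasing order. Then dim K = 2 and the simplices of K are:

  0-simplices (7): [0], [1], [2], [3], [4], [5], [6]
  1-simplices (18): [0,2], [0,3], [0,4], [0,6], [1,2], [1,3], [1,4], [1,5], [1,6], [2,3], [2,5], [2,6], [3,4], [3,5], [3,6], [4,5], [4,6], [5,6]
  2-simplices (12): [0,2,3], [0,2,6], [0,3,4], [0,4,6], [1,2,3], [1,2,5], [1,3,6], [1,4,5], [1,4,6], [2,5,6], [3,4,5], [3,5,6]

so the chain groups are C_0 ≅ Z^7, C_1 ≅ Z^18, C_2 ≅ Z^12.

Boundary ∂_1: C_1 → C_0 is given by ∂[p,q] = [q] − [p]. For instance
  ∂[5,6] = [6] − [5].
This gives a 7×18 integer matrix of rank 6; reducing to Smith normal form yields diagonal entries (1,1,1,1,1,1).

∂_2: C_2 → C_1 maps a triangle to the signed sum of its edges. For instance
  ∂[0,2,6] = [2,6] − [0,6] + [0,2],
  ∂[1,4,6] = [4,6] − [1,6] + [1,4].
The 18×12 boundary matrix has rank 12 and Smith normal form diag(1,1,1,1,1,1,1,1,1,1,1,2).

Now H_k = ker ∂_k / im ∂_{k+1}, so:

  H_0: rank C_0 − rank ∂_1 = 7 − 6 = 1, and the invariant factors of ∂_1 are all 1, so H_0 ≅ Z.
  H_1: rank ker ∂_1 − rank ∂_2 = (18 − 6) − 12 = 0, and ∂_2 has invariant factor 2 > 1, so H_1 ≅ Z/2.
  H_2: rank ker ∂_2 − rank ∂_3 = (12 − 12) − 0 = 0, and there is no ∂_3, so H_2 ≅ 0.

As a check, the Euler characteristic is 7 − 18 + 12 = 1, which agrees with 1 − 0 + 0 = 1.

H_0 = Z,  H_1 = Z/2,  H_2 = 0.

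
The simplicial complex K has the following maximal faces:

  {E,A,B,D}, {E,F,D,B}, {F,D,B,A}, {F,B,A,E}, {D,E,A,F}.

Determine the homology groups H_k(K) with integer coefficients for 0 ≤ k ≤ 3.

H_0 = Z,  H_1 = 0,  H_2 = 0,  H_3 = Z.

Fix the vertex order A < B < D < E < F and write every simplex with vertices in increasing order. Then dim K = 3 and the simplices of K are:

  0-simplices (5): A, B, D, E, F
  1-simplices (10): AB, AD, AE, AF, BD, BE, BF, DE, DF, EF
  2-simplices (10): ABD, ABE, ABF, ADE, ADF, AEF, BDE, BDF, BEF, DEF
  3-simplices (5): ABDE, ABDF, ABEF, ADEF, BDEF

so the chain groups are C_0 ≅ Z^5, C_1 ≅ Z^10, C_2 ≅ Z^10, C_3 ≅ Z^5.

Boundary ∂_1: C_1 → C_0 is given by ∂[p,q] = [q] − [p].
As a 5×10 matrix over Z this has rank 4, with invariant factors (1,1,1,1).

Boundary ∂_2: C_2 → C_1 maps a triangle to the signed sum of its edges. For instance
  ∂BDF = DF − BF + BD,
  ∂BDE = DE − BE + BD.
The 10×10 boundary matrix has rank 6 and Smith normal form diag(1,1,1,1,1,1).

The boundary map ∂_3: C_3 → C_2 sends each 3-simplex σ to the alternating sum Σ_i (−1)^i (σ with its i-th vertex removed). For instance
  ∂ABDF = BDF − ADF + ABF − ABD,
  ∂ABEF = BEF − AEF + ABF − ABE.
As a 10×5 matrix over Z this has rank 4, with invariant factors (1,1,1,1).

Computing H_k = (kernel of ∂_k) / (image of ∂_{k+1}):

  H_0: rank C_0 − rank ∂_1 = 5 − 4 = 1, and the invariant factors of ∂_1 are all 1, so H_0 ≅ Z.
  H_1: rank ker ∂_1 − rank ∂_2 = (10 − 4) − 6 = 0, and the invariant factors of ∂_2 are all 1, so H_1 ≅ 0.
  H_2: rank ker ∂_2 − rank ∂_3 = (10 − 6) − 4 = 0, and the invariant factors of ∂_3 are all 1, so H_2 ≅ 0.
  H_3: rank ker ∂_3 − rank ∂_4 = (5 − 4) − 0 = 1, and there is no ∂_4, so H_3 ≅ Z.

(K is a triangulation of the 3-sphere S^3.)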